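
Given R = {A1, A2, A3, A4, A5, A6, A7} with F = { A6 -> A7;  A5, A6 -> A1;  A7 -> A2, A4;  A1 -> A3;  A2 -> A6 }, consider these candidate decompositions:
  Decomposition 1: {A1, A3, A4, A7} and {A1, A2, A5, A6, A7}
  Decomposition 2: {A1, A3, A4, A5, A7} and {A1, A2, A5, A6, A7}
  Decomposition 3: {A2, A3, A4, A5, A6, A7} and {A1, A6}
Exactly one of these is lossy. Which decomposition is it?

Decomposition 1: common = {A1, A7}, closure = {A1, A2, A3, A4, A6, A7} → lossless.
Decomposition 2: common = {A1, A5, A7}, closure = {A1, A2, A3, A4, A5, A6, A7} → lossless.
Decomposition 3: common = {A6}, closure = {A2, A4, A6, A7} → lossy.

Decomposition 3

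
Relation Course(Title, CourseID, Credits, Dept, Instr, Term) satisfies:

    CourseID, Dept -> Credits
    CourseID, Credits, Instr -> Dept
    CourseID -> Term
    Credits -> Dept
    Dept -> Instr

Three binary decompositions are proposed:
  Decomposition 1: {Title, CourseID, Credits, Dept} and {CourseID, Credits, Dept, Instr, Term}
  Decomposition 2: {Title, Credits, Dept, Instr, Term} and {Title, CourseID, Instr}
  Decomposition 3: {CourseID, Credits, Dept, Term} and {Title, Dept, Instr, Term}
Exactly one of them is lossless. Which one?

Decomposition 1: common = {CourseID, Credits, Dept}, closure = {CourseID, Credits, Dept, Instr, Term} → lossless.
Decomposition 2: common = {Title, Instr}, closure = {Title, Instr} → lossy.
Decomposition 3: common = {Dept, Term}, closure = {Dept, Instr, Term} → lossy.

Decomposition 1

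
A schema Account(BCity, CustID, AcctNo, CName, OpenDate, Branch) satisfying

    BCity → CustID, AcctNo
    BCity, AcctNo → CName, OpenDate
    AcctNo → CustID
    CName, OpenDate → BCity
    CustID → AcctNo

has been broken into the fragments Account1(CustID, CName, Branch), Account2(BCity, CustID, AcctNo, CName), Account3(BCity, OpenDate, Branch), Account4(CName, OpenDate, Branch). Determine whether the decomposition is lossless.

Yes

Chase test. Columns are BCity, CustID, AcctNo, CName, OpenDate, Branch; row i has aⱼ where attribute j ∈ Accounti, else bᵢⱼ.
Initial tableau (one row per fragment):
  row 1: b11 a2 b13 a4 b15 a6
  row 2: a1 a2 a3 a4 b25 b26
  row 3: a1 b32 b33 b34 a5 a6
  row 4: b41 b42 b43 a4 a5 a6
Rows 2 and 3 agree on BCity; apply BCity→CustID, AcctNo and equate their CustID, AcctNo entries.
Rows 2 and 3 agree on BCity, AcctNo; apply BCity, AcctNo→CName, OpenDate and equate their CName, OpenDate entries.
Rows 2 and 4 agree on CName, OpenDate; apply CName, OpenDate→BCity and equate their BCity entries.
Rows 1 and 2 agree on CustID; apply CustID→AcctNo and equate their AcctNo entries.
Rows 2 and 4 agree on BCity; apply BCity→CustID, AcctNo and equate their CustID, AcctNo entries.
Row 3 is now all distinguished symbols — the join is lossless.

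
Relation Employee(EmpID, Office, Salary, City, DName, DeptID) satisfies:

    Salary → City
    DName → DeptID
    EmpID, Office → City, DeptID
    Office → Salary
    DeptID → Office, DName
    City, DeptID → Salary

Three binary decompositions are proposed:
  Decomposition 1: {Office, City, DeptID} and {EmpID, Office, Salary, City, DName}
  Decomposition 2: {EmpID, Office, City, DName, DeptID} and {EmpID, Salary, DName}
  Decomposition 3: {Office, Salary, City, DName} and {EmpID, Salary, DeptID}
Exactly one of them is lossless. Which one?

Decomposition 2

Decomposition 1: common = {Office, City}, closure = {Office, Salary, City} → lossy.
Decomposition 2: common = {EmpID, DName}, closure = {EmpID, Office, Salary, City, DName, DeptID} → lossless.
Decomposition 3: common = {Salary}, closure = {Salary, City} → lossy.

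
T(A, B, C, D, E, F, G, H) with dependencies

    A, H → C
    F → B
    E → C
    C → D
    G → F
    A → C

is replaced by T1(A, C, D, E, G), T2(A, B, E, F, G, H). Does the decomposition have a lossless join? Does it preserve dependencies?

lossless and dependency-preserving

Lossless test: (A, E, G)⁺ = {A, B, C, D, E, F, G}, which contains all of one fragment — lossless.
Dependency preservation: A, H → C is not contained in any single fragment, but the restricted closure of its left-hand side across the fragments still reaches the right-hand side; the remaining FDs each lie inside some fragment. All dependencies are preserved.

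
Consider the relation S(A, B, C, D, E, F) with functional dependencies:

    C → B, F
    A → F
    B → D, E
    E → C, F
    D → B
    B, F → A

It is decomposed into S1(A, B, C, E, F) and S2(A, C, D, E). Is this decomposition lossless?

Yes

Common attributes: S1 ∩ S2 = {A, C, E}.
Closure of {A, C, E}: C → B, F applies, adding B, F; B → D, E applies, adding D. So (A, C, E)⁺ = {A, B, C, D, E, F}.
This closure contains every attribute of S1, so S1 ∩ S2 → S1. The join is lossless.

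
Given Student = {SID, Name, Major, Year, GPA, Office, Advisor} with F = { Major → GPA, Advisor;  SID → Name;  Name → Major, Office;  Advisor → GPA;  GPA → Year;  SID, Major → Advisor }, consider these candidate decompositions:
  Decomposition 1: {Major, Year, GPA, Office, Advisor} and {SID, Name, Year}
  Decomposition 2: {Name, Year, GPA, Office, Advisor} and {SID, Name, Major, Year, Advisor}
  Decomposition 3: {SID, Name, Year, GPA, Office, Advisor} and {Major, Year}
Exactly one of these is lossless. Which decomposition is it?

Decomposition 1: common = {Year}, closure = {Year} → lossy.
Decomposition 2: common = {Name, Year, Advisor}, closure = {Name, Major, Year, GPA, Office, Advisor} → lossless.
Decomposition 3: common = {Year}, closure = {Year} → lossy.

Decomposition 2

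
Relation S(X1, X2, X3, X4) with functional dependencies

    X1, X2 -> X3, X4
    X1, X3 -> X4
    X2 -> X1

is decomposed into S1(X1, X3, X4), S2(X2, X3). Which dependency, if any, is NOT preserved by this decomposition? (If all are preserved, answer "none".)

X2 -> X1

Check X2 → X1: no single fragment contains all of {X1, X2}, and the restricted closure of {X2} across the fragments never reaches {X1}.
X1, X2 → X3, X4 is preserved.
X1, X3 → X4 is preserved.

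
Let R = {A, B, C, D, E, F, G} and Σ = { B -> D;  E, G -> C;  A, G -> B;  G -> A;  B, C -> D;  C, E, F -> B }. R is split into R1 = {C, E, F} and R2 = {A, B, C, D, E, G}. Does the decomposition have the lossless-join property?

No

Common attributes: R1 ∩ R2 = {C, E}.
No dependency enlarges {C, E}, so (C, E)⁺ = {C, E}.
The closure contains neither all of R1 = {C, E, F} nor all of R2 = {A, B, C, D, E, G}, so the common attributes are not a superkey of either fragment. The join is lossy.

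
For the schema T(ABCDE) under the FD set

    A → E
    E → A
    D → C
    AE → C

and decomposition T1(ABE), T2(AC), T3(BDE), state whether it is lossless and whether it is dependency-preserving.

Lossless test (chase): Rows 1 and 2 agree on A; apply A→E and equate their E entries. Rows 1 and 3 agree on E; apply E→A and equate their A entries. Rows 1 and 2 agree on AE; apply AE→C and equate their C entries. Rows 1 and 3 agree on AE; apply AE→C and equate their C entries. Row 3 is now all distinguished symbols — the join is lossless.
Dependency preservation: the restricted closure of {D} across the fragments never reaches {C}, so D → C cannot be enforced without a join — not preserved.

lossless but not dependency-preserving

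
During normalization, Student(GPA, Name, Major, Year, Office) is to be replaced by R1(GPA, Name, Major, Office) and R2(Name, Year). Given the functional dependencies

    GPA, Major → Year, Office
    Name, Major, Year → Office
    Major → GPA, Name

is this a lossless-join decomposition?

No

Common attributes: R1 ∩ R2 = {Name}.
No dependency enlarges {Name}, so (Name)⁺ = {Name}.
The closure contains neither all of R1 = {GPA, Name, Major, Office} nor all of R2 = {Name, Year}, so the common attributes are not a superkey of either fragment. The join is lossy.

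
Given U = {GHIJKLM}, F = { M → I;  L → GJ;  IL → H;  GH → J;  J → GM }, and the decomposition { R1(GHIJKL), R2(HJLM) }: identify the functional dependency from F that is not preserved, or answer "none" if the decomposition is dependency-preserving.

M → I

Check M → I: no single fragment contains all of {IM}, and the restricted closure of {M} across the fragments never reaches {I}.
L → GJ is preserved.
IL → H is preserved.
GH → J is preserved.
J → GM is preserved.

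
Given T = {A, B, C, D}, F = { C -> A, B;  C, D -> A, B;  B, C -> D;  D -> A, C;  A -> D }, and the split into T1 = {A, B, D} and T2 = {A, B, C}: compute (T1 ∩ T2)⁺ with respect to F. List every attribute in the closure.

A, B, C, D

T1 ∩ T2 = {A, B}.
A → D applies, adding D
D → A, C applies, adding C
Closure: {A, B, C, D}.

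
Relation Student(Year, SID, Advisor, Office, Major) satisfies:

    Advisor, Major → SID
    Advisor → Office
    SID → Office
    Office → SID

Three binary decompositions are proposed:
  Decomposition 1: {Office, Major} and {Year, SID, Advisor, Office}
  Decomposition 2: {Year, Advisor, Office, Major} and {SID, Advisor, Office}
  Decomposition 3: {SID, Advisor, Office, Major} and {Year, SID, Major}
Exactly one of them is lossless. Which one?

Decomposition 1: common = {Office}, closure = {SID, Office} → lossy.
Decomposition 2: common = {Advisor, Office}, closure = {SID, Advisor, Office} → lossless.
Decomposition 3: common = {SID, Major}, closure = {SID, Office, Major} → lossy.

Decomposition 2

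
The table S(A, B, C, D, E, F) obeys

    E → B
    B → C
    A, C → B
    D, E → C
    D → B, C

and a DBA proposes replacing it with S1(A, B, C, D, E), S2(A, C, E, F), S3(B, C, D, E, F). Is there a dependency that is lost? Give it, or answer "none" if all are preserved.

E → B lies within S1.
B → C lies within S1.
A, C → B lies within S1.
D, E → C lies within S1.
D → B, C lies within S1.
Every dependency is enforceable on the fragments, so the decomposition is dependency-preserving.

none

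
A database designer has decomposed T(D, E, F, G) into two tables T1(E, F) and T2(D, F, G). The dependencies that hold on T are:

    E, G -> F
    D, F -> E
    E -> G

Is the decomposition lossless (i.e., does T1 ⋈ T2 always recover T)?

No

Common attributes: T1 ∩ T2 = {F}.
No dependency enlarges {F}, so (F)⁺ = {F}.
The closure contains neither all of T1 = {E, F} nor all of T2 = {D, F, G}, so the common attributes are not a superkey of either fragment. The join is lossy.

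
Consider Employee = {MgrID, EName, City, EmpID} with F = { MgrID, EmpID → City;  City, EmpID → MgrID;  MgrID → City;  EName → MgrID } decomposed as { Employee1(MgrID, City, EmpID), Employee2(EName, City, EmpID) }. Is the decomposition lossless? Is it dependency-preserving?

lossless but not dependency-preserving

Lossless test: (City, EmpID)⁺ = {MgrID, City, EmpID}, which contains all of one fragment — lossless.
Dependency preservation: the restricted closure of {EName} across the fragments never reaches {MgrID}, so EName → MgrID cannot be enforced without a join — not preserved.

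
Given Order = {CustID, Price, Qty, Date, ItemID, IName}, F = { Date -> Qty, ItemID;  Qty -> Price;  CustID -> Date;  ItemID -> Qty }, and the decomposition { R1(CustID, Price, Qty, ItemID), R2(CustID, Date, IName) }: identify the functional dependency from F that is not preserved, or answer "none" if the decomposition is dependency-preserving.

Date -> Qty, ItemID

Check Date → Qty, ItemID: no single fragment contains all of {Qty, Date, ItemID}, and the restricted closure of {Date} across the fragments never reaches {Qty, ItemID}.
Qty → Price is preserved.
CustID → Date is preserved.
ItemID → Qty is preserved.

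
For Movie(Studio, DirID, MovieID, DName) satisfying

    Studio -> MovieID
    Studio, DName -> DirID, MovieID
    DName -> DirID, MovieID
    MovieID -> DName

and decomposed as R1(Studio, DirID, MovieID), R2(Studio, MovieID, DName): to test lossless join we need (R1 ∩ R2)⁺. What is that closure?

R1 ∩ R2 = {Studio, MovieID}.
MovieID → DName applies, adding DName
Studio, DName → DirID, MovieID applies, adding DirID
Closure: {Studio, DirID, MovieID, DName}.

Studio, DirID, MovieID, DName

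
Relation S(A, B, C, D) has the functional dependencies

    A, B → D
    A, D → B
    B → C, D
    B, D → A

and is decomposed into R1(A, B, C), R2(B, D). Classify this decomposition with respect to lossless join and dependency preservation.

lossless but not dependency-preserving

Lossless test: (B)⁺ = {A, B, C, D}, which contains all of one fragment — lossless.
Dependency preservation: the restricted closure of {A, D} across the fragments never reaches {B}, so A, D → B cannot be enforced without a join — not preserved.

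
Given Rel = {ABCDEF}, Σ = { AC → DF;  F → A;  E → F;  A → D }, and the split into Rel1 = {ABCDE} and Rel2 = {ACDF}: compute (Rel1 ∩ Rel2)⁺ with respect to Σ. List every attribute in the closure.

Rel1 ∩ Rel2 = {ACD}.
AC → DF applies, adding F
Closure: {ACDF}.

ACDF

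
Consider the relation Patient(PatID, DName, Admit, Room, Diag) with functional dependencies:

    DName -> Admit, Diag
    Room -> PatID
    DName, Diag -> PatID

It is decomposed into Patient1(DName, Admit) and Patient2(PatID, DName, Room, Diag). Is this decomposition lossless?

Yes

Common attributes: Patient1 ∩ Patient2 = {DName}.
Closure of {DName}: DName → Admit, Diag applies, adding Admit, Diag; DName, Diag → PatID applies, adding PatID. So (DName)⁺ = {PatID, DName, Admit, Diag}.
This closure contains every attribute of Patient1, so Patient1 ∩ Patient2 → Patient1. The join is lossless.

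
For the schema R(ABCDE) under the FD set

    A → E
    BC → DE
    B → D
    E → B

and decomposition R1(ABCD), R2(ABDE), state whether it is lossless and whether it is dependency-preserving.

lossless but not dependency-preserving

Lossless test: (ABD)⁺ = {ABDE}, which contains all of one fragment — lossless.
Dependency preservation: the restricted closure of {BC} across the fragments never reaches {DE}, so BC → DE cannot be enforced without a join — not preserved.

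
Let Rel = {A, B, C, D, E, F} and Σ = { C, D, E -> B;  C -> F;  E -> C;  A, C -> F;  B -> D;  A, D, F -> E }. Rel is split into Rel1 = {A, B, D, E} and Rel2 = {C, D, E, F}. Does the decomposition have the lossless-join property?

Common attributes: Rel1 ∩ Rel2 = {D, E}.
Closure of {D, E}: E → C applies, adding C; C, D, E → B applies, adding B; C → F applies, adding F. So (D, E)⁺ = {B, C, D, E, F}.
This closure contains every attribute of Rel2, so Rel1 ∩ Rel2 → Rel2. The join is lossless.

Yes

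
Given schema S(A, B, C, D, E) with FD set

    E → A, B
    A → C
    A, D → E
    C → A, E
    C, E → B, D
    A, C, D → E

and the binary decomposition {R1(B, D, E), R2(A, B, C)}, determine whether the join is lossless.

Common attributes: R1 ∩ R2 = {B}.
No dependency enlarges {B}, so (B)⁺ = {B}.
The closure contains neither all of R1 = {B, D, E} nor all of R2 = {A, B, C}, so the common attributes are not a superkey of either fragment. The join is lossy.

No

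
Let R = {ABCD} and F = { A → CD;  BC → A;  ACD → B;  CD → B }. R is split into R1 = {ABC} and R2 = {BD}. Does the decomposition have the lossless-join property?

No

Common attributes: R1 ∩ R2 = {B}.
No dependency enlarges {B}, so (B)⁺ = {B}.
The closure contains neither all of R1 = {ABC} nor all of R2 = {BD}, so the common attributes are not a superkey of either fragment. The join is lossy.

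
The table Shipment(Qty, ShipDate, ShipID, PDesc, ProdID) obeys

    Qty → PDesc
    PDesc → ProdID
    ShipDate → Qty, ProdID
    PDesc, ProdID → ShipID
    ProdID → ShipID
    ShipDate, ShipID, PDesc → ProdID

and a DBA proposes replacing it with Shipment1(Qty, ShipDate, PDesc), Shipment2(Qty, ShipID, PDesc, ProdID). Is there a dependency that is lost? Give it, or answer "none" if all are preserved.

none

Qty → PDesc lies within Shipment1.
PDesc → ProdID lies within Shipment2.
ShipDate → Qty, ProdID: restricted closure across fragments reaches Qty, ProdID.
PDesc, ProdID → ShipID lies within Shipment2.
ProdID → ShipID lies within Shipment2.
ShipDate, ShipID, PDesc → ProdID: restricted closure across fragments reaches ProdID.
Every dependency is enforceable on the fragments, so the decomposition is dependency-preserving.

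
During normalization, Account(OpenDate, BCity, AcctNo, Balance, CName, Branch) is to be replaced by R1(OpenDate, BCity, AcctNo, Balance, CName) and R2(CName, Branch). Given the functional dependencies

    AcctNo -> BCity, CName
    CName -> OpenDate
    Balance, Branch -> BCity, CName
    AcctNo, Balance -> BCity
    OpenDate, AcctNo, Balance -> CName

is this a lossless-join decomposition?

No

Common attributes: R1 ∩ R2 = {CName}.
Closure of {CName}: CName → OpenDate applies, adding OpenDate. So (CName)⁺ = {OpenDate, CName}.
The closure contains neither all of R1 = {OpenDate, BCity, AcctNo, Balance, CName} nor all of R2 = {CName, Branch}, so the common attributes are not a superkey of either fragment. The join is lossy.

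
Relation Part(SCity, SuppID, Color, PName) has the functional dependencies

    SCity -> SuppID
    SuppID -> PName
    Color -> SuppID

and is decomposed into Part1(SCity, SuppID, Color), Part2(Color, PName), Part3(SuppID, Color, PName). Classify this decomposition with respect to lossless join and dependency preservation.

Lossless test (chase): Rows 1 and 3 agree on SuppID; apply SuppID→PName and equate their PName entries. Rows 1 and 2 agree on Color; apply Color→SuppID and equate their SuppID entries. Row 1 is now all distinguished symbols — the join is lossless.
Dependency preservation: every FD's attributes lie within a single fragment, so each can be enforced locally — preserved.

lossless and dependency-preserving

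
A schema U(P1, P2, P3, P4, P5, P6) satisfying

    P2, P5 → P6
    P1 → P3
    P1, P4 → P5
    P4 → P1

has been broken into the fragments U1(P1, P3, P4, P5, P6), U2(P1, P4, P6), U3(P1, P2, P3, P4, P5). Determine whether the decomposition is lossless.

Chase test. Columns are P1, P2, P3, P4, P5, P6; row i has aⱼ where attribute j ∈ Ui, else bᵢⱼ.
Initial tableau (one row per fragment):
  row 1: a1 b12 a3 a4 a5 a6
  row 2: a1 b22 b23 a4 b25 a6
  row 3: a1 a2 a3 a4 a5 b36
Rows 1 and 2 agree on P1; apply P1→P3 and equate their P3 entries.
Rows 1 and 2 agree on P1, P4; apply P1, P4→P5 and equate their P5 entries.
No row becomes fully distinguished — the join is lossy.

No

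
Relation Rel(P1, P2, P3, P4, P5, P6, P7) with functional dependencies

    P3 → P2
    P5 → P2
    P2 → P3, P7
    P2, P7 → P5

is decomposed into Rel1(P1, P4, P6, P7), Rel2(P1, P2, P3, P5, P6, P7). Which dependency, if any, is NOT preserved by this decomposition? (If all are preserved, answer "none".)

none

P3 → P2 lies within Rel2.
P5 → P2 lies within Rel2.
P2 → P3, P7 lies within Rel2.
P2, P7 → P5 lies within Rel2.
Every dependency is enforceable on the fragments, so the decomposition is dependency-preserving.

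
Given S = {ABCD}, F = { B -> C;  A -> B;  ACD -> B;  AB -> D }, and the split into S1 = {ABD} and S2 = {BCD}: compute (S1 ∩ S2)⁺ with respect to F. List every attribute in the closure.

BCD

S1 ∩ S2 = {BD}.
B → C applies, adding C
Closure: {BCD}.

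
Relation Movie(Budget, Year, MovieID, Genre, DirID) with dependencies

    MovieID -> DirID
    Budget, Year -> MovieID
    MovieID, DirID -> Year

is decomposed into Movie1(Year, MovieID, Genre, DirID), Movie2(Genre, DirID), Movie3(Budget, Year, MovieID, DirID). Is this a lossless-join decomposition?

Chase test. Columns are Budget, Year, MovieID, Genre, DirID; row i has aⱼ where attribute j ∈ Moviei, else bᵢⱼ.
Initial tableau (one row per fragment):
  row 1: b11 a2 a3 a4 a5
  row 2: b21 b22 b23 a4 a5
  row 3: a1 a2 a3 b34 a5
No row becomes fully distinguished — the join is lossy.

No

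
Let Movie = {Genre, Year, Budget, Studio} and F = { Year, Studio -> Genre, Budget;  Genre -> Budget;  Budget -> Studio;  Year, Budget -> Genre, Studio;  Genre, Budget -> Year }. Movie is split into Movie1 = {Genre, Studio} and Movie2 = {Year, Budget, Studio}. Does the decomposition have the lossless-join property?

No

Common attributes: Movie1 ∩ Movie2 = {Studio}.
No dependency enlarges {Studio}, so (Studio)⁺ = {Studio}.
The closure contains neither all of Movie1 = {Genre, Studio} nor all of Movie2 = {Year, Budget, Studio}, so the common attributes are not a superkey of either fragment. The join is lossy.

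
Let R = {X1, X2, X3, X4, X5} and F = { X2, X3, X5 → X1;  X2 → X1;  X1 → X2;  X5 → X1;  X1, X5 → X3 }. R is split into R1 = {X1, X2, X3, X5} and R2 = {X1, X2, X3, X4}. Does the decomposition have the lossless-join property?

No

Common attributes: R1 ∩ R2 = {X1, X2, X3}.
No dependency enlarges {X1, X2, X3}, so (X1, X2, X3)⁺ = {X1, X2, X3}.
The closure contains neither all of R1 = {X1, X2, X3, X5} nor all of R2 = {X1, X2, X3, X4}, so the common attributes are not a superkey of either fragment. The join is lossy.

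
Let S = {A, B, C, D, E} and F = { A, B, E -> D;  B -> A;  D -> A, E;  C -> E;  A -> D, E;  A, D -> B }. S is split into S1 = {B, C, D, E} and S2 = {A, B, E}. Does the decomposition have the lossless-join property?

Yes

Common attributes: S1 ∩ S2 = {B, E}.
Closure of {B, E}: B → A applies, adding A; A → D, E applies, adding D. So (B, E)⁺ = {A, B, D, E}.
This closure contains every attribute of S2, so S1 ∩ S2 → S2. The join is lossless.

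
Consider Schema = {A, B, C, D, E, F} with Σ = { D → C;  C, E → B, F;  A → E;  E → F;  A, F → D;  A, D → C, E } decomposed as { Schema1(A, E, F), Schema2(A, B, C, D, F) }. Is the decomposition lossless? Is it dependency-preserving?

lossless but not dependency-preserving

Lossless test: (A, F)⁺ = {A, B, C, D, E, F}, which contains all of one fragment — lossless.
Dependency preservation: the restricted closure of {C, E} across the fragments never reaches {B, F}, so C, E → B, F cannot be enforced without a join — not preserved.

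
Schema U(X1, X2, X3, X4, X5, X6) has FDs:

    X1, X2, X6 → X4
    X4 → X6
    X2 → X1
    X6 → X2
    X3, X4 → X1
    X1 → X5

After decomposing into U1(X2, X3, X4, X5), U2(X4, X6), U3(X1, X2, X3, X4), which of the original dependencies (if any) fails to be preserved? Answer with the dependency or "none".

X1 → X5

Check X1 → X5: no single fragment contains all of {X1, X5}, and the restricted closure of {X1} across the fragments never reaches {X5}.
X1, X2, X6 → X4 is preserved.
X4 → X6 is preserved.
X2 → X1 is preserved.
X6 → X2 is preserved.
X3, X4 → X1 is preserved.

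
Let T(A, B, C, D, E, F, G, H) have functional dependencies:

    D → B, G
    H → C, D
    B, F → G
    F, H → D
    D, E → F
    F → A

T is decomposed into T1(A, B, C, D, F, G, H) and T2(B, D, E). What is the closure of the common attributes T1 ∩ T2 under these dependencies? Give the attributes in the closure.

T1 ∩ T2 = {B, D}.
D → B, G applies, adding G
Closure: {B, D, G}.

B, D, G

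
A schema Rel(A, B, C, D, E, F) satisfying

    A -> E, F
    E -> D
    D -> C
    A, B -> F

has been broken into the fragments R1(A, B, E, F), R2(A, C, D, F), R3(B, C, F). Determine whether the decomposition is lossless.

Chase test. Columns are A, B, C, D, E, F; row i has aⱼ where attribute j ∈ Ri, else bᵢⱼ.
Initial tableau (one row per fragment):
  row 1: a1 a2 b13 b14 a5 a6
  row 2: a1 b22 a3 a4 b25 a6
  row 3: b31 a2 a3 b34 b35 a6
Rows 1 and 2 agree on A; apply A→E, F and equate their E, F entries.
Rows 1 and 2 agree on E; apply E→D and equate their D entries.
Rows 1 and 2 agree on D; apply D→C and equate their C entries.
Row 1 is now all distinguished symbols — the join is lossless.

Yes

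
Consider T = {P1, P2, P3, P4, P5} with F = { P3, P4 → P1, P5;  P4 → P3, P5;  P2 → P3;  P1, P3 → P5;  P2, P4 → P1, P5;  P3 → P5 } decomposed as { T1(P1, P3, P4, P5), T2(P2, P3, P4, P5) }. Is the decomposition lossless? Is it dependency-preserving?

Lossless test: (P3, P4, P5)⁺ = {P1, P3, P4, P5}, which contains all of one fragment — lossless.
Dependency preservation: P2, P4 → P1, P5 is not contained in any single fragment, but the restricted closure of its left-hand side across the fragments still reaches the right-hand side; the remaining FDs each lie inside some fragment. All dependencies are preserved.

lossless and dependency-preserving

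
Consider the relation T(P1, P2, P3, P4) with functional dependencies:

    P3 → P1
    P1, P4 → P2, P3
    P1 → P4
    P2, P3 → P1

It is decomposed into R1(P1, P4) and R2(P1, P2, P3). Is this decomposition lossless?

Yes

Common attributes: R1 ∩ R2 = {P1}.
Closure of {P1}: P1 → P4 applies, adding P4; P1, P4 → P2, P3 applies, adding P2, P3. So (P1)⁺ = {P1, P2, P3, P4}.
This closure contains every attribute of R1, so R1 ∩ R2 → R1. The join is lossless.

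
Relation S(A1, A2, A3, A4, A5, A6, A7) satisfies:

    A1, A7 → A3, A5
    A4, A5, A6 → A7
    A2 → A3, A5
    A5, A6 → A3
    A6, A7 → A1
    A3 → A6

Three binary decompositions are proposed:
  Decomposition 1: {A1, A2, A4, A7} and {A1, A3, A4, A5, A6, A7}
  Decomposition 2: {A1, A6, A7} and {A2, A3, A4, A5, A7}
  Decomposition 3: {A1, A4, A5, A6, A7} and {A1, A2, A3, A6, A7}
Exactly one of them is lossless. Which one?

Decomposition 1: common = {A1, A4, A7}, closure = {A1, A3, A4, A5, A6, A7} → lossless.
Decomposition 2: common = {A7}, closure = {A7} → lossy.
Decomposition 3: common = {A1, A6, A7}, closure = {A1, A3, A5, A6, A7} → lossy.

Decomposition 1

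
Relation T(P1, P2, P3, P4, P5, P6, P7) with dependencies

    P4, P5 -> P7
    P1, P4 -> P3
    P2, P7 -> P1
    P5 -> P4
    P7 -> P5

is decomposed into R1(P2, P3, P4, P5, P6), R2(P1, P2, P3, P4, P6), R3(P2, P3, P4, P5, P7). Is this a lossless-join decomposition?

No

Chase test. Columns are P1, P2, P3, P4, P5, P6, P7; row i has aⱼ where attribute j ∈ Ri, else bᵢⱼ.
Initial tableau (one row per fragment):
  row 1: b11 a2 a3 a4 a5 a6 b17
  row 2: a1 a2 a3 a4 b25 a6 b27
  row 3: b31 a2 a3 a4 a5 b36 a7
Rows 1 and 3 agree on P4, P5; apply P4, P5→P7 and equate their P7 entries.
Rows 1 and 3 agree on P2, P7; apply P2, P7→P1 and equate their P1 entries.
No row becomes fully distinguished — the join is lossy.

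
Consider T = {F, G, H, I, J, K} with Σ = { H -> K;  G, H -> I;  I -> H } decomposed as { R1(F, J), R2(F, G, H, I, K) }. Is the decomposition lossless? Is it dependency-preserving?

lossy but dependency-preserving

Lossless test: (F)⁺ = {F}, which is a superkey of neither fragment — lossy.
Dependency preservation: every FD's attributes lie within a single fragment, so each can be enforced locally — preserved.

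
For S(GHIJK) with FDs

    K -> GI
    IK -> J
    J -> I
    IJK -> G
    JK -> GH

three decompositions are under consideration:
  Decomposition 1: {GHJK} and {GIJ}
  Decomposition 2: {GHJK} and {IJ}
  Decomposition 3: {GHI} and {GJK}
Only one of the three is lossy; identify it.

Decomposition 3

Decomposition 1: common = {GJ}, closure = {GIJ} → lossless.
Decomposition 2: common = {J}, closure = {IJ} → lossless.
Decomposition 3: common = {G}, closure = {G} → lossy.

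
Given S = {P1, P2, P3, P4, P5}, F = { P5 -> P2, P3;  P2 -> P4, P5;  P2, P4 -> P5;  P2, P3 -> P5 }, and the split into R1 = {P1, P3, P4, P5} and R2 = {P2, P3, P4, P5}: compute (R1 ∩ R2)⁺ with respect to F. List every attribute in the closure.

P2, P3, P4, P5

R1 ∩ R2 = {P3, P4, P5}.
P5 → P2, P3 applies, adding P2
Closure: {P2, P3, P4, P5}.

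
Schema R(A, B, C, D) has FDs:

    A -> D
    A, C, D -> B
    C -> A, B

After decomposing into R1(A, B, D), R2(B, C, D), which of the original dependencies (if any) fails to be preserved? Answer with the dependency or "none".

Check C → A, B: no single fragment contains all of {A, B, C}, and the restricted closure of {C} across the fragments never reaches {A, B}.
A → D is preserved.
A, C, D → B is preserved.

C -> A, B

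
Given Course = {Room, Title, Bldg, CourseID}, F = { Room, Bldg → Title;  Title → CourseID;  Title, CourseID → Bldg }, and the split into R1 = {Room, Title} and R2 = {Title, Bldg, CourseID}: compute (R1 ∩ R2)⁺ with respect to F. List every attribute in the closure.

R1 ∩ R2 = {Title}.
Title → CourseID applies, adding CourseID
Title, CourseID → Bldg applies, adding Bldg
Closure: {Title, Bldg, CourseID}.

Title, Bldg, CourseID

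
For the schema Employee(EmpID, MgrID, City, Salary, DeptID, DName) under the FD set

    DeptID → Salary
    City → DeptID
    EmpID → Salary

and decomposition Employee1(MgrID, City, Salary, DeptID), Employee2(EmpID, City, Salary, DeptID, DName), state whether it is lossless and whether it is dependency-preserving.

lossy but dependency-preserving

Lossless test: (City, Salary, DeptID)⁺ = {City, Salary, DeptID}, which is a superkey of neither fragment — lossy.
Dependency preservation: every FD's attributes lie within a single fragment, so each can be enforced locally — preserved.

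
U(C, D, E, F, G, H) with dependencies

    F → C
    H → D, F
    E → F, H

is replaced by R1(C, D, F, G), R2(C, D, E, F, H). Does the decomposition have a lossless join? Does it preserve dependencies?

Lossless test: (C, D, F)⁺ = {C, D, F}, which is a superkey of neither fragment — lossy.
Dependency preservation: every FD's attributes lie within a single fragment, so each can be enforced locally — preserved.

lossy but dependency-preserving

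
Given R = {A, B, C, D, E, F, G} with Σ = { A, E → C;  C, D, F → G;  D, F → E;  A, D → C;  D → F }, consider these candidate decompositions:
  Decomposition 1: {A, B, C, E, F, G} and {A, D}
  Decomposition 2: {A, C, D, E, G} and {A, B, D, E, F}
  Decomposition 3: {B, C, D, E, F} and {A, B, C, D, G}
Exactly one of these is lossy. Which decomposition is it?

Decomposition 1: common = {A}, closure = {A} → lossy.
Decomposition 2: common = {A, D, E}, closure = {A, C, D, E, F, G} → lossless.
Decomposition 3: common = {B, C, D}, closure = {B, C, D, E, F, G} → lossless.

Decomposition 1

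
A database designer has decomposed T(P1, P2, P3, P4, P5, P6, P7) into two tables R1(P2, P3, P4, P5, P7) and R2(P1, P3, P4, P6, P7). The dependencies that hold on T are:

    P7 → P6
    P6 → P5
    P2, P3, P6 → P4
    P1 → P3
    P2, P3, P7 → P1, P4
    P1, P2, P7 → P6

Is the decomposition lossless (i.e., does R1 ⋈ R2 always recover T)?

Common attributes: R1 ∩ R2 = {P3, P4, P7}.
Closure of {P3, P4, P7}: P7 → P6 applies, adding P6; P6 → P5 applies, adding P5. So (P3, P4, P7)⁺ = {P3, P4, P5, P6, P7}.
The closure contains neither all of R1 = {P2, P3, P4, P5, P7} nor all of R2 = {P1, P3, P4, P6, P7}, so the common attributes are not a superkey of either fragment. The join is lossy.

No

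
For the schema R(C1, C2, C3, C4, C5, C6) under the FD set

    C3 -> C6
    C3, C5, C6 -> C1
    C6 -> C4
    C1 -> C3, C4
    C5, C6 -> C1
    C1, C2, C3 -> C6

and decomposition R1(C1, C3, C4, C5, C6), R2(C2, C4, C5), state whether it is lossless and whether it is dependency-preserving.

Lossless test: (C4, C5)⁺ = {C4, C5}, which is a superkey of neither fragment — lossy.
Dependency preservation: C1, C2, C3 → C6 is not contained in any single fragment, but the restricted closure of its left-hand side across the fragments still reaches the right-hand side; the remaining FDs each lie inside some fragment. All dependencies are preserved.

lossy but dependency-preserving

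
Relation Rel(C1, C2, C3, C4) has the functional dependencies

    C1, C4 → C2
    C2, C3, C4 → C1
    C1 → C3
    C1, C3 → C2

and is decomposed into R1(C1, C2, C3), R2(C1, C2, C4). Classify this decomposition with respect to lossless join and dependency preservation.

lossless but not dependency-preserving

Lossless test: (C1, C2)⁺ = {C1, C2, C3}, which contains all of one fragment — lossless.
Dependency preservation: the restricted closure of {C2, C3, C4} across the fragments never reaches {C1}, so C2, C3, C4 → C1 cannot be enforced without a join — not preserved.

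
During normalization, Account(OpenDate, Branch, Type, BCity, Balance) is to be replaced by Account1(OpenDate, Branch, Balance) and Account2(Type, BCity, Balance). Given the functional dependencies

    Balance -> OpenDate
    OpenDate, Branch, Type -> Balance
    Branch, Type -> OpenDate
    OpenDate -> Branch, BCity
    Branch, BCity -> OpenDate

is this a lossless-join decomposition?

Common attributes: Account1 ∩ Account2 = {Balance}.
Closure of {Balance}: Balance → OpenDate applies, adding OpenDate; OpenDate → Branch, BCity applies, adding Branch, BCity. So (Balance)⁺ = {OpenDate, Branch, BCity, Balance}.
This closure contains every attribute of Account1, so Account1 ∩ Account2 → Account1. The join is lossless.

Yes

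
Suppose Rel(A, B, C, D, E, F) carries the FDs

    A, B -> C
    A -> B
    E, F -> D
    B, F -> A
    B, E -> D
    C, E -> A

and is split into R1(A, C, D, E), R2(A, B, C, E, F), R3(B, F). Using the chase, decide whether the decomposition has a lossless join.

Chase test. Columns are A, B, C, D, E, F; row i has aⱼ where attribute j ∈ Ri, else bᵢⱼ.
Initial tableau (one row per fragment):
  row 1: a1 b12 a3 a4 a5 b16
  row 2: a1 a2 a3 b24 a5 a6
  row 3: b31 a2 b33 b34 b35 a6
Rows 1 and 2 agree on A; apply A→B and equate their B entries.
Rows 2 and 3 agree on B, F; apply B, F→A and equate their A entries.
Rows 1 and 2 agree on B, E; apply B, E→D and equate their D entries.
Rows 1 and 3 agree on A, B; apply A, B→C and equate their C entries.
Row 2 is now all distinguished symbols — the join is lossless.

Yes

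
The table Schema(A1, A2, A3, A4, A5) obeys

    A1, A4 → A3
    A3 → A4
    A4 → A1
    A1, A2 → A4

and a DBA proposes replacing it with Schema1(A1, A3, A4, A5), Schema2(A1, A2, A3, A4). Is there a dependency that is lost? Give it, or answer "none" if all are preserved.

none

A1, A4 → A3 lies within Schema1.
A3 → A4 lies within Schema1.
A4 → A1 lies within Schema1.
A1, A2 → A4 lies within Schema2.
Every dependency is enforceable on the fragments, so the decomposition is dependency-preserving.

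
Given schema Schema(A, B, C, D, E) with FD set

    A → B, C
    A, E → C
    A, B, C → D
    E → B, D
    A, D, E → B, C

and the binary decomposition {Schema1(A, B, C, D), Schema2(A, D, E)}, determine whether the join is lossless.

Common attributes: Schema1 ∩ Schema2 = {A, D}.
Closure of {A, D}: A → B, C applies, adding B, C. So (A, D)⁺ = {A, B, C, D}.
This closure contains every attribute of Schema1, so Schema1 ∩ Schema2 → Schema1. The join is lossless.

Yes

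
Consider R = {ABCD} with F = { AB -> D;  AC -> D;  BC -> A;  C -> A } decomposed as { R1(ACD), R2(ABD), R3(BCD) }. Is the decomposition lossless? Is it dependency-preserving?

Lossless test (chase): Rows 1 and 3 agree on C; apply C→A and equate their A entries. Row 3 is now all distinguished symbols — the join is lossless.
Dependency preservation: BC → A is not contained in any single fragment, but the restricted closure of its left-hand side across the fragments still reaches the right-hand side; the remaining FDs each lie inside some fragment. All dependencies are preserved.

lossless and dependency-preserving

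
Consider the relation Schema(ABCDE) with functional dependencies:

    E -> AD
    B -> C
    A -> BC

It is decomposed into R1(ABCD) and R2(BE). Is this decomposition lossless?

Common attributes: R1 ∩ R2 = {B}.
Closure of {B}: B → C applies, adding C. So (B)⁺ = {BC}.
The closure contains neither all of R1 = {ABCD} nor all of R2 = {BE}, so the common attributes are not a superkey of either fragment. The join is lossy.

No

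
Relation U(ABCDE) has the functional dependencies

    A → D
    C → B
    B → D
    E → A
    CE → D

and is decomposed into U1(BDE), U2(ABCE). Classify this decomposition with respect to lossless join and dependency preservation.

lossless but not dependency-preserving

Lossless test: (BE)⁺ = {ABDE}, which contains all of one fragment — lossless.
Dependency preservation: the restricted closure of {A} across the fragments never reaches {D}, so A → D cannot be enforced without a join — not preserved.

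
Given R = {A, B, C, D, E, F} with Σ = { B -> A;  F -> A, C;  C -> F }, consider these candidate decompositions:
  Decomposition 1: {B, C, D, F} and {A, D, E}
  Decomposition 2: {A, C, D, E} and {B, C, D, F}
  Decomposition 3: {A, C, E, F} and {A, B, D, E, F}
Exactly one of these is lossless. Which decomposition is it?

Decomposition 1: common = {D}, closure = {D} → lossy.
Decomposition 2: common = {C, D}, closure = {A, C, D, F} → lossy.
Decomposition 3: common = {A, E, F}, closure = {A, C, E, F} → lossless.

Decomposition 3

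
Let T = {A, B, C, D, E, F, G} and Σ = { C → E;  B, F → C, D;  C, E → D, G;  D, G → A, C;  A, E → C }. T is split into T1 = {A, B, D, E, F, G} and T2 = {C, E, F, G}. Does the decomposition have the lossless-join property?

Common attributes: T1 ∩ T2 = {E, F, G}.
No dependency enlarges {E, F, G}, so (E, F, G)⁺ = {E, F, G}.
The closure contains neither all of T1 = {A, B, D, E, F, G} nor all of T2 = {C, E, F, G}, so the common attributes are not a superkey of either fragment. The join is lossy.

No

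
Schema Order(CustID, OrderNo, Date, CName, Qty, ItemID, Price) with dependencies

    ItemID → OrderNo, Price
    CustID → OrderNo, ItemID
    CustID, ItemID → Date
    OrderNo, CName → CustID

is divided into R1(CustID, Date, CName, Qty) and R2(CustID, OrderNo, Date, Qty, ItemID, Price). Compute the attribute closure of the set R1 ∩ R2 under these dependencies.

R1 ∩ R2 = {CustID, Date, Qty}.
CustID → OrderNo, ItemID applies, adding OrderNo, ItemID
ItemID → OrderNo, Price applies, adding Price
Closure: {CustID, OrderNo, Date, Qty, ItemID, Price}.

CustID, OrderNo, Date, Qty, ItemID, Price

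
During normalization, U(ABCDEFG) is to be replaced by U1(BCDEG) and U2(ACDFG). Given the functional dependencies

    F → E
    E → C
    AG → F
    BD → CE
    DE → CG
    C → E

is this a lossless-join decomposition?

No

Common attributes: U1 ∩ U2 = {CDG}.
Closure of {CDG}: C → E applies, adding E. So (CDG)⁺ = {CDEG}.
The closure contains neither all of U1 = {BCDEG} nor all of U2 = {ACDFG}, so the common attributes are not a superkey of either fragment. The join is lossy.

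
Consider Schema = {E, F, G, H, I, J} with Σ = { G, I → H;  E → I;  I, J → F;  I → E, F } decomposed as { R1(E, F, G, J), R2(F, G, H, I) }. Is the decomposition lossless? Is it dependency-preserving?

Lossless test: (F, G)⁺ = {F, G}, which is a superkey of neither fragment — lossy.
Dependency preservation: the restricted closure of {E} across the fragments never reaches {I}, so E → I cannot be enforced without a join — not preserved.

lossy and not dependency-preserving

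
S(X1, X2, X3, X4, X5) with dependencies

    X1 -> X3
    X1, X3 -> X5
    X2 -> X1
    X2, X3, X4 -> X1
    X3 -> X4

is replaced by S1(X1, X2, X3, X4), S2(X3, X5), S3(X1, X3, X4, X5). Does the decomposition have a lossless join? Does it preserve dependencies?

lossless and dependency-preserving

Lossless test (chase): Rows 1 and 3 agree on X1, X3; apply X1, X3→X5 and equate their X5 entries. Rows 1 and 2 agree on X3; apply X3→X4 and equate their X4 entries. Row 1 is now all distinguished symbols — the join is lossless.
Dependency preservation: every FD's attributes lie within a single fragment, so each can be enforced locally — preserved.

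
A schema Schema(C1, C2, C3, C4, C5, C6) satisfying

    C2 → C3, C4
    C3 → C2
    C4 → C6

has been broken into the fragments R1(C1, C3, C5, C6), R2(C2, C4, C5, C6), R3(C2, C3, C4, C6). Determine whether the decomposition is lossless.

Chase test. Columns are C1, C2, C3, C4, C5, C6; row i has aⱼ where attribute j ∈ Ri, else bᵢⱼ.
Initial tableau (one row per fragment):
  row 1: a1 b12 a3 b14 a5 a6
  row 2: b21 a2 b23 a4 a5 a6
  row 3: b31 a2 a3 a4 b35 a6
Rows 2 and 3 agree on C2; apply C2→C3, C4 and equate their C3, C4 entries.
Rows 1 and 2 agree on C3; apply C3→C2 and equate their C2 entries.
Rows 1 and 2 agree on C2; apply C2→C3, C4 and equate their C3, C4 entries.
Row 1 is now all distinguished symbols — the join is lossless.

Yes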